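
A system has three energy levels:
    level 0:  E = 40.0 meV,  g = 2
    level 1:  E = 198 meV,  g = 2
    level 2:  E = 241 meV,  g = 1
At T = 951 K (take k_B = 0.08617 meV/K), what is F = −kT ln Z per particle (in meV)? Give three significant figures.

-31.0 meV

k_BT = 0.08617 × 951 K = 81.948 meV.
Eᵢ/kT = 0.48811, 2.4162, 2.9409.
Z = Σ gᵢe^(−Eᵢ/kT) = 2·e^(−0.48811) + 2·e^(−2.4162) + 1·e^(−2.9409) = 1.2276 + 0.17852 + 0.052818 = 1.4589.
F = −kT ln Z = −81.948 × ln(1.4589) = −81.948 × 0.37768 = -31.0 meV.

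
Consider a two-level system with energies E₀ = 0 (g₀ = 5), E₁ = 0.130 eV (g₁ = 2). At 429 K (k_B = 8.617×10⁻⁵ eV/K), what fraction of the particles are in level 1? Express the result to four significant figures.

0.01174

k_BT = 8.617×10⁻⁵ × 429 K = 0.0369669 eV.
Eᵢ/kT = 0, 3.51666.
Z = Σ gᵢe^(−Eᵢ/kT) = 5·e^(−0) + 2·e^(−3.51666) = 5.00000 + 0.0593969 = 5.05940.
P₁ = g₁ e^(−E₁/kT) / Z = 0.0593969/5.05940 = 0.01174.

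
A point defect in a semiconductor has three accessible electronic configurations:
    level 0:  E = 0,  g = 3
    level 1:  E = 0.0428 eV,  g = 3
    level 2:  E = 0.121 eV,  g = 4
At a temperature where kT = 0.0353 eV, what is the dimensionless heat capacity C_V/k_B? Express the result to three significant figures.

Eᵢ/kT = 0, 1.2125, 3.4278.
Z = Σ gᵢe^(−Eᵢ/kT) = 3·e^(−0) + 3·e^(−1.2125) + 4·e^(−3.4278) = 3.0000 + 0.89236 + 0.12983 = 4.0222.
⟨E⟩ = 0.013401 eV, ⟨E²⟩ = 0.00087900 eV².
C_V/k_B = (⟨E²⟩ − ⟨E⟩²)/(kT)² = (0.00087900 − 0.00017959)/0.0012461 = 0.561.

0.561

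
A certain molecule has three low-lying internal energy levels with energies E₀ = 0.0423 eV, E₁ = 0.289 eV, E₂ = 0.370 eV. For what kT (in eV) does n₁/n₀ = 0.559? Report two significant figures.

0.42 eV

n₁/n₀ = exp[−(E₁−E₀)/kT] = 0.559.
⇒ (E₁−E₀)/kT = ln(1/0.559) = ln(1.789) = 0.5817.
kT = 0.2467 eV / 0.5817 = 0.42 eV.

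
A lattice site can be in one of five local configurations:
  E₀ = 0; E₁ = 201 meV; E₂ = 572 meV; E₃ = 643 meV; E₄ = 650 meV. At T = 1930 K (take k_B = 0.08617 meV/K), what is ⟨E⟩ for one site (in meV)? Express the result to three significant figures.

76.5 meV

k_BT = 0.08617 × 1930 K = 166.31 meV.
Eᵢ/kT = 0, 1.2086, 3.4394, 3.8663, 3.9084.
Z = Σ e^(−Eᵢ/kT) = e^(−0) + e^(−1.2086) + e^(−3.4394) + e^(−3.8663) + e^(−3.9084) = 1.0000 + 0.29862 + 0.032084 + 0.020936 + 0.020073 = 1.3717.
⟨E⟩ = Σ Eᵢ e^(−Eᵢ/kT) / Z = (0·1.0000 + 201·0.29862 + 572·0.032084 + 643·0.020936 + 650·0.020073) / 1.3717 = 76.5 meV.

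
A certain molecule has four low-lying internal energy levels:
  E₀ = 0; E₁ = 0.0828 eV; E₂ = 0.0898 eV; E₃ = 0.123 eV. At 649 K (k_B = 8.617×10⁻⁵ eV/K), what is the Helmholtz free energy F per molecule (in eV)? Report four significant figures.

k_BT = 8.617×10⁻⁵ × 649 K = 0.0559243 eV.
Eᵢ/kT = 0, 1.48057, 1.60574, 2.19940.
Z = Σ e^(−Eᵢ/kT) = e^(−0) + e^(−1.48057) + e^(−1.60574) + e^(−2.19940) = 1.00000 + 0.227508 + 0.200741 + 0.110870 = 1.53912.
F = −kT ln Z = −0.0559243 × ln(1.53912) = −0.0559243 × 0.431211 = -0.02412 eV.

-0.02412 eV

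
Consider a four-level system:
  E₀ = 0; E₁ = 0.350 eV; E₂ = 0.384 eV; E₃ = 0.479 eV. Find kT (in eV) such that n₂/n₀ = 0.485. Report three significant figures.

n₂/n₀ = exp[−(E₂−E₀)/kT] = 0.485.
⇒ (E₂−E₀)/kT = ln(1/0.485) = ln(2.0619) = 0.72363.
kT = 0.384 eV / 0.72363 = 0.531 eV.

0.531 eV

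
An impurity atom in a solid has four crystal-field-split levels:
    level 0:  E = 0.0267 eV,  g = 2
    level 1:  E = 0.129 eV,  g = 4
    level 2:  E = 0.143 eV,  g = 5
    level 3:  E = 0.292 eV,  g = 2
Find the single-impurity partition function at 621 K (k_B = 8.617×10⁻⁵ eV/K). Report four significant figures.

Z = 1.927

k_BT = 8.617×10⁻⁵ × 621 K = 0.0535116 eV.
Eᵢ/kT = 0.498957, 2.41069, 2.67232, 5.45676.
Z = Σ gᵢe^(−Eᵢ/kT) = 2·e^(−0.498957) + 4·e^(−2.41069) + 5·e^(−2.67232) + 2·e^(−5.45676) = 1.21433 + 0.359013 + 0.345459 + 0.00853472 = 1.92734.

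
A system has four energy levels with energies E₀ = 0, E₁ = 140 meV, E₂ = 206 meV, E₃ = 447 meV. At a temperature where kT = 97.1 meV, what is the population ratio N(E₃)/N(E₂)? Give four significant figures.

0.08358

n₃/n₂ = exp[−(E₃−E₂)/kT] = exp(−(241 meV)/(97.1 meV)) = exp(-2.48198) = 0.08358.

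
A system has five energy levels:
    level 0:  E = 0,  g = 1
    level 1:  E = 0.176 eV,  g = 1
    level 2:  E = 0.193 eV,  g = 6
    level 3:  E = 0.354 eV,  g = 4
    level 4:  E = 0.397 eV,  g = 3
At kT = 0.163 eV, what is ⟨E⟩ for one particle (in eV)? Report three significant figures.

0.175 eV

Eᵢ/kT = 0, 1.0798, 1.1840, 2.1718, 2.4356.
Z = Σ gᵢe^(−Eᵢ/kT) = 1·e^(−0) + 1·e^(−1.0798) + 6·e^(−1.1840) + 4·e^(−2.1718) + 3·e^(−2.4356) = 1.0000 + 0.33966 + 1.8363 + 0.45589 + 0.26264 = 3.8945.
⟨E⟩ = Σ Eᵢ gᵢe^(−Eᵢ/kT) / Z = (0·1.0000 + 0.176·0.33966 + 0.193·1.8363 + 0.354·0.45589 + 0.397·0.26264) / 3.8945 = 0.175 eV.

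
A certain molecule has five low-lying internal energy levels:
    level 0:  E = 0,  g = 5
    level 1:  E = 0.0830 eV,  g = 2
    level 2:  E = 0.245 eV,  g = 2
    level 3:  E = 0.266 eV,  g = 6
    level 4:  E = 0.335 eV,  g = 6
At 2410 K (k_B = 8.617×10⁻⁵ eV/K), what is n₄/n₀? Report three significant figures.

k_BT = 8.617×10⁻⁵ × 2410 K = 0.20767 eV.
n₄/n₀ = (g₄/g₀) exp[−(E₄−E₀)/kT] = (6/5) × exp(−(0.335 eV)/(0.20767 eV)) = (6/5) × exp(-1.6131) = 0.239.

0.239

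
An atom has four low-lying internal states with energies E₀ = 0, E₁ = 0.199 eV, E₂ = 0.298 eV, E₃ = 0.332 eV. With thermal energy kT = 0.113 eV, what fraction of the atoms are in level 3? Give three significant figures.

Eᵢ/kT = 0, 1.7611, 2.6372, 2.9381.
Z = Σ e^(−Eᵢ/kT) = e^(−0) + e^(−1.7611) + e^(−2.6372) + e^(−2.9381) = 1.0000 + 0.17186 + 0.071561 + 0.052966 = 1.2964.
P₃ = e^(−E₃/kT) / Z = 0.052966/1.2964 = 0.0409.

0.0409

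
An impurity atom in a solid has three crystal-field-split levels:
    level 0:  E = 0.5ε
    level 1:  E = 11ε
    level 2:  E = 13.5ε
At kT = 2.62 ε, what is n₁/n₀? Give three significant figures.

0.0182

n₁/n₀ = exp[−(E₁−E₀)/kT] = exp(−(10.5ε)/(2.62ε)) = exp(-4.0076) = 0.0182.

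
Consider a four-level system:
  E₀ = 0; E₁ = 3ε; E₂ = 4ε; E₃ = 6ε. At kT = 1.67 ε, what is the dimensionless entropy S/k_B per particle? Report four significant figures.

Eᵢ/kT = 0, 1.79641, 2.39521, 3.59281.
Z = Σ e^(−Eᵢ/kT) = e^(−0) + e^(−1.79641) + e^(−2.39521) + e^(−3.59281) = 1.00000 + 0.165893 + 0.0911535 + 0.0275209 = 1.28457.
⟨E⟩ = Σ EᵢPᵢ = 0.799815 ε.
S/k_B = ln Z + ⟨E⟩/kT = ln(1.28457) + 0.799815/1.67 = 0.250424 + 0.478931 = 0.7294.

0.7294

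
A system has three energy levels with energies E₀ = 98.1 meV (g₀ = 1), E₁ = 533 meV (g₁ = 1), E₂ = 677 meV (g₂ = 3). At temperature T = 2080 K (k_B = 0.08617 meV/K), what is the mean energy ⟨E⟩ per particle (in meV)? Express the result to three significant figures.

k_BT = 0.08617 × 2080 K = 179.23 meV.
Eᵢ/kT = 0.54734, 2.9738, 3.7773.
Z = Σ gᵢe^(−Eᵢ/kT) = 1·e^(−0.54734) + 1·e^(−2.9738) + 3·e^(−3.7773) = 0.57849 + 0.051109 + 0.068653 = 0.69825.
⟨E⟩ = Σ Eᵢ gᵢe^(−Eᵢ/kT) / Z = (98.1·0.57849 + 533·0.051109 + 677·0.068653) / 0.69825 = 187 meV.

187 meV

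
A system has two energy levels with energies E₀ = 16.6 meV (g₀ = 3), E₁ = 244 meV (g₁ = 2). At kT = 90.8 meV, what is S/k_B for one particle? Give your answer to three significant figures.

Eᵢ/kT = 0.18282, 2.6872.
Z = Σ gᵢe^(−Eᵢ/kT) = 3·e^(−0.18282) + 2·e^(−2.6872) = 2.4988 + 0.13614 = 2.6349.
⟨E⟩ = Σ EᵢPᵢ = 28.350 meV.
S/k_B = ln Z + ⟨E⟩/kT = ln(2.6349) + 28.350/90.8 = 0.96885 + 0.31222 = 1.28.

1.28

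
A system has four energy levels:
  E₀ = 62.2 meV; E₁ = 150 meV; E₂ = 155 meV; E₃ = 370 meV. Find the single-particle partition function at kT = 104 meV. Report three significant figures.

Z = 1.04

Eᵢ/kT = 0.59808, 1.4423, 1.4904, 3.5577.
Z = Σ e^(−Eᵢ/kT) = e^(−0.59808) + e^(−1.4423) + e^(−1.4904) + e^(−3.5577) = 0.54987 + 0.23638 + 0.22528 + 0.028504 = 1.0400.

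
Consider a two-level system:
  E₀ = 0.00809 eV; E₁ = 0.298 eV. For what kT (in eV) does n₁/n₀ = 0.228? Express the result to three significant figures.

n₁/n₀ = exp[−(E₁−E₀)/kT] = 0.228.
⇒ (E₁−E₀)/kT = ln(1/0.228) = ln(4.3860) = 1.4784.
kT = 0.28991 eV / 1.4784 = 0.196 eV.

0.196 eV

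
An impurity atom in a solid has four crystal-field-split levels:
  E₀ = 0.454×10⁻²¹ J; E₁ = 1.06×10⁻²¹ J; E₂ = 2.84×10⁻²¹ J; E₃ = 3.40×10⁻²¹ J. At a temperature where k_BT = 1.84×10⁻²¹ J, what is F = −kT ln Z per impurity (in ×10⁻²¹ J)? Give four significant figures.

-0.9921 ×10⁻²¹ J

Eᵢ/kT = 0.246739, 0.576087, 1.54348, 1.84783.
Z = Σ e^(−Eᵢ/kT) = e^(−0.246739) + e^(−0.576087) + e^(−1.54348) + e^(−1.84783) = 0.781345 + 0.562094 + 0.213636 + 0.157579 = 1.71465.
F = −kT ln Z = −1.84 × ln(1.71465) = −1.84 × 0.539209 = -0.9921 ×10⁻²¹ J.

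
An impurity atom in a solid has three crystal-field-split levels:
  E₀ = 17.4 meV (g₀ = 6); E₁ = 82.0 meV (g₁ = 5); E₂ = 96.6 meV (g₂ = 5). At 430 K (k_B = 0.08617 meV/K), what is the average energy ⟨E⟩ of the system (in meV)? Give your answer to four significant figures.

31.23 meV

k_BT = 0.08617 × 430 K = 37.0531 meV.
Eᵢ/kT = 0.469596, 2.21304, 2.60707.
Z = Σ gᵢe^(−Eᵢ/kT) = 6·e^(−0.469596) + 5·e^(−2.21304) + 5·e^(−2.60707) = 3.75153 + 0.546838 + 0.368752 = 4.66712.
⟨E⟩ = Σ Eᵢ gᵢe^(−Eᵢ/kT) / Z = (17.4·3.75153 + 82.0·0.546838 + 96.6·0.368752) / 4.66712 = 31.23 meV.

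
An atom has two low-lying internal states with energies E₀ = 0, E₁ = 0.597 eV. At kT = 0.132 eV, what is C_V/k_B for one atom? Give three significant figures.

Eᵢ/kT = 0, 4.5227.
Z = Σ e^(−Eᵢ/kT) = e^(−0) + e^(−4.5227) = 1.0000 + 0.010860 = 1.0109.
⟨E⟩ = 0.0064135 eV, ⟨E²⟩ = 0.0038289 eV².
C_V/k_B = (⟨E²⟩ − ⟨E⟩²)/(kT)² = (0.0038289 − 0.000041133)/0.017424 = 0.217.

0.217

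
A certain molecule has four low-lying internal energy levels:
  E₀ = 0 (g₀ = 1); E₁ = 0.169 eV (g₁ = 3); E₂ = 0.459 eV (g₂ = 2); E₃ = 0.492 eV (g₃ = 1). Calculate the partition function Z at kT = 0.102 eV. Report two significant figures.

Eᵢ/kT = 0, 1.657, 4.500, 4.824.
Z = Σ gᵢe^(−Eᵢ/kT) = 1·e^(−0) + 3·e^(−1.657) + 2·e^(−4.500) + 1·e^(−4.824) = 1.000 + 0.5721 + 0.02222 + 0.008035 = 1.602.

Z = 1.6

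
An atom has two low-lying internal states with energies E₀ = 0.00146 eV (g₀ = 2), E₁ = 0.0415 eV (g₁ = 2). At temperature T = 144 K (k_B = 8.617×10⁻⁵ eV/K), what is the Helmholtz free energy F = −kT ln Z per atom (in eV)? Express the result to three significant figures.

k_BT = 8.617×10⁻⁵ × 144 K = 0.012408 eV.
Eᵢ/kT = 0.11767, 3.3446.
Z = Σ gᵢe^(−Eᵢ/kT) = 2·e^(−0.11767) + 2·e^(−3.3446) = 1.7780 + 0.070549 = 1.8485.
F = −kT ln Z = −0.012408 × ln(1.8485) = −0.012408 × 0.61437 = -0.00762 eV.

-0.00762 eV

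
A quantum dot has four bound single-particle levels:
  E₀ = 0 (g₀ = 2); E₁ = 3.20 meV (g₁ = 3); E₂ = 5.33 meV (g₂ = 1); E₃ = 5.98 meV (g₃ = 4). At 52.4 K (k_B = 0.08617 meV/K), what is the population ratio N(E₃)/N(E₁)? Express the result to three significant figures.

k_BT = 0.08617 × 52.4 K = 4.5153 meV.
n₃/n₁ = (g₃/g₁) exp[−(E₃−E₁)/kT] = (4/3) × exp(−(2.78 meV)/(4.5153 meV)) = (4/3) × exp(-0.61568) = 0.720.

0.720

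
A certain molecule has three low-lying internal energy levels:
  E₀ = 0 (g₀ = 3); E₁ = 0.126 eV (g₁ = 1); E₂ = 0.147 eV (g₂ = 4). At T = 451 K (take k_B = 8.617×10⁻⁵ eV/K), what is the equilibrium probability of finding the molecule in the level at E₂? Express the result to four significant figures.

k_BT = 8.617×10⁻⁵ × 451 K = 0.0388627 eV.
Eᵢ/kT = 0, 3.24218, 3.78255.
Z = Σ gᵢe^(−Eᵢ/kT) = 3·e^(−0) + 1·e^(−3.24218) + 4·e^(−3.78255) = 3.00000 + 0.0390786 + 0.0910583 = 3.13014.
P₂ = g₂ e^(−E₂/kT) / Z = 0.0910583/3.13014 = 0.02909.

0.02909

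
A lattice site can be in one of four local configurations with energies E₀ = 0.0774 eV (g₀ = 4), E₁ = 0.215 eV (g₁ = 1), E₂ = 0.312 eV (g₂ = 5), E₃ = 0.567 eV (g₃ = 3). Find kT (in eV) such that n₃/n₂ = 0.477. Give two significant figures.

1.1 eV

n₃/n₂ = (g₃/g₂) exp[−(E₃−E₂)/kT] = 0.477.
⇒ (E₃−E₂)/kT = ln((3/5)/0.477) = ln(1.258) = 0.2295.
kT = 0.255 eV / 0.2295 = 1.1 eV.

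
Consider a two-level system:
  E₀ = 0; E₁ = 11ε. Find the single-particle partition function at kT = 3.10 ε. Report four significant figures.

Z = 1.029

Eᵢ/kT = 0, 3.54839.
Z = Σ e^(−Eᵢ/kT) = e^(−0) + e^(−3.54839) = 1.00000 + 0.0287709 = 1.02877.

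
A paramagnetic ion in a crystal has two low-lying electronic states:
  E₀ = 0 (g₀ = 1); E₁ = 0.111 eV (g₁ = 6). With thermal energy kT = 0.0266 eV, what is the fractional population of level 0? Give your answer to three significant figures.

0.915

Eᵢ/kT = 0, 4.1729.
Z = Σ gᵢe^(−Eᵢ/kT) = 1·e^(−0) + 6·e^(−4.1729) = 1.0000 + 0.092445 = 1.0924.
P₀ = g₀ e^(−E₀/kT) / Z = 1.0000/1.0924 = 0.915.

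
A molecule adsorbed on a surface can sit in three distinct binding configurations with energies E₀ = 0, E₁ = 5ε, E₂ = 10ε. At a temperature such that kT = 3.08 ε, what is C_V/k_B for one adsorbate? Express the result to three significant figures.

Eᵢ/kT = 0, 1.6234, 3.2468.
Z = Σ e^(−Eᵢ/kT) = e^(−0) + e^(−1.6234) + e^(−3.2468) = 1.0000 + 0.19723 + 0.038898 = 1.2361.
⟨E⟩ = 1.1125 ε, ⟨E²⟩ = 7.1358 ε².
C_V/k_B = (⟨E²⟩ − ⟨E⟩²)/(kT)² = (7.1358 − 1.2377)/9.4864 = 0.622.

0.622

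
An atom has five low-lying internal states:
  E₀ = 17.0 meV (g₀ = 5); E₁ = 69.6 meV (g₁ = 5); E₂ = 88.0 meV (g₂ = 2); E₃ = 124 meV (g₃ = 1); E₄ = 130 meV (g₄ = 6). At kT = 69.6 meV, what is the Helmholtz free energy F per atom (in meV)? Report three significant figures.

Eᵢ/kT = 0.24425, 1.0000, 1.2644, 1.7816, 1.8678.
Z = Σ gᵢe^(−Eᵢ/kT) = 5·e^(−0.24425) + 5·e^(−1.0000) + 2·e^(−1.2644) + 1·e^(−1.7816) + 6·e^(−1.8678) = 3.9165 + 1.8394 + 0.56482 + 0.16837 + 0.92678 = 7.4159.
F = −kT ln Z = −69.6 × ln(7.4159) = −69.6 × 2.0036 = -139 meV.

-139 meV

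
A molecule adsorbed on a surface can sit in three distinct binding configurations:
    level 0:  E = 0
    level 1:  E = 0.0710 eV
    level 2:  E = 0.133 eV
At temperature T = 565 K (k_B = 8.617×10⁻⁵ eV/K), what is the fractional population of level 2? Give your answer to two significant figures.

k_BT = 8.617×10⁻⁵ × 565 K = 0.04869 eV.
Eᵢ/kT = 0, 1.458, 2.732.
Z = Σ e^(−Eᵢ/kT) = e^(−0) + e^(−1.458) + e^(−2.732) = 1.000 + 0.2327 + 0.06509 = 1.298.
P₂ = e^(−E₂/kT) / Z = 0.06509/1.298 = 0.050.

0.050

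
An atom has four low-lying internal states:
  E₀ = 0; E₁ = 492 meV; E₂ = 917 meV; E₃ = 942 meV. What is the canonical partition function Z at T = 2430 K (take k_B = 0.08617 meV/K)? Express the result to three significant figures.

Z = 1.12

k_BT = 0.08617 × 2430 K = 209.39 meV.
Eᵢ/kT = 0, 2.3497, 4.3794, 4.4988.
Z = Σ e^(−Eᵢ/kT) = e^(−0) + e^(−2.3497) + e^(−4.3794) + e^(−4.4988) = 1.0000 + 0.095398 + 0.012533 + 0.011122 = 1.1191.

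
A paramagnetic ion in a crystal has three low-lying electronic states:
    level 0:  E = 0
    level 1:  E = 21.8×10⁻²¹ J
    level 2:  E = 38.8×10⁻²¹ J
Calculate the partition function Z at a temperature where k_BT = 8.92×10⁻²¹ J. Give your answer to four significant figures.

Eᵢ/kT = 0, 2.44395, 4.34978.
Z = Σ e^(−Eᵢ/kT) = e^(−0) + e^(−2.44395) + e^(−4.34978) = 1.00000 + 0.0868172 + 0.0129097 = 1.09973.

Z = 1.100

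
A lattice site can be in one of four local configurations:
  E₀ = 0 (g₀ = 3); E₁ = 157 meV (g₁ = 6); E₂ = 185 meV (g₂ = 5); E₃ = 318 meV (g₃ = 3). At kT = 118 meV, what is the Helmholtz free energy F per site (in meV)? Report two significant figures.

Eᵢ/kT = 0, 1.331, 1.568, 2.695.
Z = Σ gᵢe^(−Eᵢ/kT) = 3·e^(−0) + 6·e^(−1.331) + 5·e^(−1.568) + 3·e^(−2.695) = 3.000 + 1.585 + 1.042 + 0.2026 = 5.830.
F = −kT ln Z = −118 × ln(5.830) = −118 × 1.763 = -210 meV.

-210 meV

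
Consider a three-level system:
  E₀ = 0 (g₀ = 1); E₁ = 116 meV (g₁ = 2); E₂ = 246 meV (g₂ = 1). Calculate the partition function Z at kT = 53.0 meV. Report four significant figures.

Z = 1.234

Eᵢ/kT = 0, 2.18868, 4.64151.
Z = Σ gᵢe^(−Eᵢ/kT) = 1·e^(−0) + 2·e^(−2.18868) + 1·e^(−4.64151) = 1.00000 + 0.224129 + 0.00964313 = 1.23377.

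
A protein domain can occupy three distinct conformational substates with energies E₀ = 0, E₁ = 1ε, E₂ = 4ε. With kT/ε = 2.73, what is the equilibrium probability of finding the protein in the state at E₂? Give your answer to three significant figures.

0.120

Eᵢ/kT = 0, 0.36630, 1.4652.
Z = Σ e^(−Eᵢ/kT) = e^(−0) + e^(−0.36630) + e^(−1.4652) = 1.0000 + 0.69329 + 0.23103 = 1.9243.
P₂ = e^(−E₂/kT) / Z = 0.23103/1.9243 = 0.120.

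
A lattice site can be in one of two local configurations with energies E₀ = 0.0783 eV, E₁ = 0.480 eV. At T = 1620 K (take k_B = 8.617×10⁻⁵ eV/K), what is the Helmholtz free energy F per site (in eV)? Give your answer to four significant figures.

k_BT = 8.617×10⁻⁵ × 1620 K = 0.139595 eV.
Eᵢ/kT = 0.560908, 3.43852.
Z = Σ e^(−Eᵢ/kT) = e^(−0.560908) + e^(−3.43852) = 0.570691 + 0.0321122 = 0.602803.
F = −kT ln Z = −0.139595 × ln(0.602803) = −0.139595 × -0.506165 = 0.07066 eV.

0.07066 eV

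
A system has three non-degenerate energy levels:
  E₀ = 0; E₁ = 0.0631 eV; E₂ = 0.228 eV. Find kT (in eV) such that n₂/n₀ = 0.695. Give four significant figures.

n₂/n₀ = exp[−(E₂−E₀)/kT] = 0.695.
⇒ (E₂−E₀)/kT = ln(1/0.695) = ln(1.43885) = 0.363844.
kT = 0.228 eV / 0.363844 = 0.6266 eV.

0.6266 eV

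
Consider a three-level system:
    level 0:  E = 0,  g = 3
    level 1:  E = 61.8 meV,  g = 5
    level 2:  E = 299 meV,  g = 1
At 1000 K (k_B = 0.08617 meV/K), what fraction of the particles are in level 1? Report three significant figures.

0.446

k_BT = 0.08617 × 1000 K = 86.170 meV.
Eᵢ/kT = 0, 0.71719, 3.4699.
Z = Σ gᵢe^(−Eᵢ/kT) = 3·e^(−0) + 5·e^(−0.71719) + 1·e^(−3.4699) = 3.0000 + 2.4406 + 0.031120 = 5.4717.
P₁ = g₁ e^(−E₁/kT) / Z = 2.4406/5.4717 = 0.446.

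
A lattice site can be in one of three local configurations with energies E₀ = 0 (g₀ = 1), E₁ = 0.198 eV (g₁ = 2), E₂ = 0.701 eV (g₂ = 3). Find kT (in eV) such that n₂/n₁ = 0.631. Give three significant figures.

n₂/n₁ = (g₂/g₁) exp[−(E₂−E₁)/kT] = 0.631.
⇒ (E₂−E₁)/kT = ln((3/2)/0.631) = ln(2.3772) = 0.86592.
kT = 0.503 eV / 0.86592 = 0.581 eV.

0.581 eV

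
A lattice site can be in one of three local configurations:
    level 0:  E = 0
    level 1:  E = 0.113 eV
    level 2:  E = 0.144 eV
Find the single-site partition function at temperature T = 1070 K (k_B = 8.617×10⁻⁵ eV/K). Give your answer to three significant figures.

k_BT = 8.617×10⁻⁵ × 1070 K = 0.092202 eV.
Eᵢ/kT = 0, 1.2256, 1.5618.
Z = Σ e^(−Eᵢ/kT) = e^(−0) + e^(−1.2256) + e^(−1.5618) = 1.0000 + 0.29358 + 0.20976 = 1.5033.

Z = 1.50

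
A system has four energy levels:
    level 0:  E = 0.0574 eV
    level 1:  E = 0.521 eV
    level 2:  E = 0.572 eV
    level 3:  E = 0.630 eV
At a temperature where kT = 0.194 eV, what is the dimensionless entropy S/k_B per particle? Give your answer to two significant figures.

Eᵢ/kT = 0.2959, 2.686, 2.948, 3.247.
Z = Σ e^(−Eᵢ/kT) = e^(−0.2959) + e^(−2.686) + e^(−2.948) + e^(−3.247) = 0.7439 + 0.06815 + 0.05244 + 0.03889 = 0.9034.
⟨E⟩ = Σ EᵢPᵢ = 0.1469 eV.
S/k_B = ln Z + ⟨E⟩/kT = ln(0.9034) + 0.1469/0.194 = -0.1016 + 0.7572 = 0.66.

0.66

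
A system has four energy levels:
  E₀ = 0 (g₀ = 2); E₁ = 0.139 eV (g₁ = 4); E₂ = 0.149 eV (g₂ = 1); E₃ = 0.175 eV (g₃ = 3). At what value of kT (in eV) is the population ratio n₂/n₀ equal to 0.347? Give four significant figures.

0.4079 eV

n₂/n₀ = (g₂/g₀) exp[−(E₂−E₀)/kT] = 0.347.
⇒ (E₂−E₀)/kT = ln((1/2)/0.347) = ln(1.44092) = 0.365282.
kT = 0.149 eV / 0.365282 = 0.4079 eV.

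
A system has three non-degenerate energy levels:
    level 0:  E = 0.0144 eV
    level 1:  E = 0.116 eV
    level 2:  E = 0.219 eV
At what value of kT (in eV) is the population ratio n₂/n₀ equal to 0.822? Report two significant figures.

n₂/n₀ = exp[−(E₂−E₀)/kT] = 0.822.
⇒ (E₂−E₀)/kT = ln(1/0.822) = ln(1.217) = 0.1964.
kT = 0.2046 eV / 0.1964 = 1.0 eV.

1.0 eV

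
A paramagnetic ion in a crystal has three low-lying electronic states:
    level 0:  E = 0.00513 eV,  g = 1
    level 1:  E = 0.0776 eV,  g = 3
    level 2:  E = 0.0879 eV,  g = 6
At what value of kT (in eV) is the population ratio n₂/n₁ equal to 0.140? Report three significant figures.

n₂/n₁ = (g₂/g₁) exp[−(E₂−E₁)/kT] = 0.140.
⇒ (E₂−E₁)/kT = ln((6/3)/0.140) = ln(14.286) = 2.6593.
kT = 0.0103 eV / 2.6593 = 0.00387 eV.

0.00387 eV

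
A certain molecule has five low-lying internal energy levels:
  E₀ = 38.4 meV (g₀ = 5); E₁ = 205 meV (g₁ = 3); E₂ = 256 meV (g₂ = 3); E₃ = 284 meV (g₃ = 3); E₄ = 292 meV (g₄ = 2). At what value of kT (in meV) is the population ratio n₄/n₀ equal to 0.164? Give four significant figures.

284.4 meV

n₄/n₀ = (g₄/g₀) exp[−(E₄−E₀)/kT] = 0.164.
⇒ (E₄−E₀)/kT = ln((2/5)/0.164) = ln(2.43902) = 0.891596.
kT = 253.6 meV / 0.891596 = 284.4 meV.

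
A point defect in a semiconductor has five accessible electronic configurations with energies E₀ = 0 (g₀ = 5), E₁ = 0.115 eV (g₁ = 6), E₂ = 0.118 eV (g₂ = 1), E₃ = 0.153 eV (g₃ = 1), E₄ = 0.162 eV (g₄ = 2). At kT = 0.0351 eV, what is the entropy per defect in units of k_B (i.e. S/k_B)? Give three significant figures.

1.86

Eᵢ/kT = 0, 3.2764, 3.3618, 4.3590, 4.6154.
Z = Σ gᵢe^(−Eᵢ/kT) = 5·e^(−0) + 6·e^(−3.2764) + 1·e^(−3.3618) + 1·e^(−4.3590) + 2·e^(−4.6154) = 5.0000 + 0.22658 + 0.034673 + 0.012791 + 0.019796 = 5.2938.
⟨E⟩ = Σ EᵢPᵢ = 0.0066705 eV.
S/k_B = ln Z + ⟨E⟩/kT = ln(5.2938) + 0.0066705/0.0351 = 1.6665 + 0.19004 = 1.86.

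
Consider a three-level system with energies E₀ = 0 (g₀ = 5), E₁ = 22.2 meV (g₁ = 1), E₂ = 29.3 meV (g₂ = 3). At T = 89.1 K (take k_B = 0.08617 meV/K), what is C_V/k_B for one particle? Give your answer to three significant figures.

k_BT = 0.08617 × 89.1 K = 7.6777 meV.
Eᵢ/kT = 0, 2.8915, 3.8162.
Z = Σ gᵢe^(−Eᵢ/kT) = 5·e^(−0) + 1·e^(−2.8915) + 3·e^(−3.8162) = 5.0000 + 0.055493 + 0.066034 = 5.1215.
⟨E⟩ = 0.61832 meV, ⟨E²⟩ = 16.409 meV².
C_V/k_B = (⟨E²⟩ − ⟨E⟩²)/(kT)² = (16.409 − 0.38232)/58.947 = 0.272.

0.272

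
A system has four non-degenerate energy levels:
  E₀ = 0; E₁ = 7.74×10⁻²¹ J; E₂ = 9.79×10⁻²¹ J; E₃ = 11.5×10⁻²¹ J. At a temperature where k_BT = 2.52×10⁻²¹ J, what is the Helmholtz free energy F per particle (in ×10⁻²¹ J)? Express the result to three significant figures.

-0.188 ×10⁻²¹ J

Eᵢ/kT = 0, 3.0714, 3.8849, 4.5635.
Z = Σ e^(−Eᵢ/kT) = e^(−0) + e^(−3.0714) + e^(−3.8849) + e^(−4.5635) = 1.0000 + 0.046356 + 0.020550 + 0.010426 = 1.0773.
F = −kT ln Z = −2.52 × ln(1.0773) = −2.52 × 0.074458 = -0.188 ×10⁻²¹ J.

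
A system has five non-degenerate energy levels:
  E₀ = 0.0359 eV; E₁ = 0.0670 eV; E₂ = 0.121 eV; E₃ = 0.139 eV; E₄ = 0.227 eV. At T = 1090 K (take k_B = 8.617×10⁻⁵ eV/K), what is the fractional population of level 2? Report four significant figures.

0.1562

k_BT = 8.617×10⁻⁵ × 1090 K = 0.0939253 eV.
Eᵢ/kT = 0.382219, 0.713333, 1.28826, 1.47990, 2.41681.
Z = Σ e^(−Eᵢ/kT) = e^(−0.382219) + e^(−0.713333) + e^(−1.28826) + e^(−1.47990) + e^(−2.41681) = 0.682346 + 0.490008 + 0.275750 + 0.227660 + 0.0892057 = 1.76497.
P₂ = e^(−E₂/kT) / Z = 0.275750/1.76497 = 0.1562.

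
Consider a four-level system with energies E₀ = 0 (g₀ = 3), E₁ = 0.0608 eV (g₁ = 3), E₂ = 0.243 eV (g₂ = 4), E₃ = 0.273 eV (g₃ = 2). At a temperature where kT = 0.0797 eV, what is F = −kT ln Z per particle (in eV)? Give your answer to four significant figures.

-0.1226 eV

Eᵢ/kT = 0, 0.762861, 3.04893, 3.42535.
Z = Σ gᵢe^(−Eᵢ/kT) = 3·e^(−0) + 3·e^(−0.762861) + 4·e^(−3.04893) + 2·e^(−3.42535) = 3.00000 + 1.39899 + 0.189639 + 0.0650758 = 4.65370.
F = −kT ln Z = −0.0797 × ln(4.65370) = −0.0797 × 1.53766 = -0.1226 eV.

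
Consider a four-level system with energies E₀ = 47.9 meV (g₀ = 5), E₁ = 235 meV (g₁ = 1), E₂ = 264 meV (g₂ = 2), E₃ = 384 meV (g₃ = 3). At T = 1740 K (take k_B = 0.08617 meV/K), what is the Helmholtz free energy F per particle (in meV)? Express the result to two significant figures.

k_BT = 0.08617 × 1740 K = 149.9 meV.
Eᵢ/kT = 0.3195, 1.568, 1.761, 2.562.
Z = Σ gᵢe^(−Eᵢ/kT) = 5·e^(−0.3195) + 1·e^(−1.568) + 2·e^(−1.761) + 3·e^(−2.562) = 3.633 + 0.2085 + 0.3437 + 0.2315 = 4.417.
F = −kT ln Z = −149.9 × ln(4.417) = −149.9 × 1.485 = -220 meV.

-220 meV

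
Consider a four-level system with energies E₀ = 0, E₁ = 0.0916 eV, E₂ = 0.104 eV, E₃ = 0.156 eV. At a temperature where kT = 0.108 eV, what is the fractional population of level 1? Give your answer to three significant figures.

0.209

Eᵢ/kT = 0, 0.84815, 0.96296, 1.4444.
Z = Σ e^(−Eᵢ/kT) = e^(−0) + e^(−0.84815) + e^(−0.96296) + e^(−1.4444) = 1.0000 + 0.42821 + 0.38176 + 0.23589 = 2.0459.
P₁ = e^(−E₁/kT) / Z = 0.42821/2.0459 = 0.209.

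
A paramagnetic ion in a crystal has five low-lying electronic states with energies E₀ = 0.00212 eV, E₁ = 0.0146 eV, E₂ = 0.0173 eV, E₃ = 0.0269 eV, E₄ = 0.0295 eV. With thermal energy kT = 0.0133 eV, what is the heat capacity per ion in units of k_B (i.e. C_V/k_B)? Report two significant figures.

Eᵢ/kT = 0.1594, 1.098, 1.301, 2.023, 2.218.
Z = Σ e^(−Eᵢ/kT) = e^(−0.1594) + e^(−1.098) + e^(−1.301) + e^(−2.023) + e^(−2.218) = 0.8527 + 0.3335 + 0.2723 + 0.1323 + 0.1088 = 1.700.
⟨E⟩ = 0.01068 eV, ⟨E²⟩ = 0.0002040 eV².
C_V/k_B = (⟨E²⟩ − ⟨E⟩²)/(kT)² = (0.0002040 − 0.0001141)/0.0001769 = 0.51.

0.51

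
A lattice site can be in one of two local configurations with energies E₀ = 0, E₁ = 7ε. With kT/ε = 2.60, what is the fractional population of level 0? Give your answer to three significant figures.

Eᵢ/kT = 0, 2.6923.
Z = Σ e^(−Eᵢ/kT) = e^(−0) + e^(−2.6923) = 1.0000 + 0.067725 = 1.0677.
P₀ = e^(−E₀/kT) / Z = 1.0000/1.0677 = 0.937.

0.937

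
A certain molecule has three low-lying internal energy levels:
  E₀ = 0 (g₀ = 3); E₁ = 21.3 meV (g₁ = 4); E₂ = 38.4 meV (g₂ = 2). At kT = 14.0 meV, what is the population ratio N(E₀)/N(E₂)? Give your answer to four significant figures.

23.30

n₀/n₂ = (g₀/g₂) exp[−(E₀−E₂)/kT] = (3/2) × exp(−(-38.4 meV)/(14.0 meV)) = (3/2) × exp(2.74286) = 23.30.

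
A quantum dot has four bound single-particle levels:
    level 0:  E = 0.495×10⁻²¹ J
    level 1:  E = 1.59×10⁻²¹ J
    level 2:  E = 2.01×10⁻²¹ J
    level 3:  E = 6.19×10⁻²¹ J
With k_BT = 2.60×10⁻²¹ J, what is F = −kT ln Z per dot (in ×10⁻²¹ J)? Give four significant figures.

Eᵢ/kT = 0.190385, 0.611538, 0.773077, 2.38077.
Z = Σ e^(−Eᵢ/kT) = e^(−0.190385) + e^(−0.611538) + e^(−0.773077) + e^(−2.38077) = 0.826641 + 0.542516 + 0.461591 + 0.0924793 = 1.92323.
F = −kT ln Z = −2.60 × ln(1.92323) = −2.60 × 0.654006 = -1.700 ×10⁻²¹ J.

-1.700 ×10⁻²¹ J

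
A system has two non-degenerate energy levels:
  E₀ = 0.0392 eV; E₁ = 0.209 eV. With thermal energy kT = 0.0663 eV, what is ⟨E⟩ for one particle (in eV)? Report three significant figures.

0.0514 eV

Eᵢ/kT = 0.59125, 3.1523.
Z = Σ e^(−Eᵢ/kT) = e^(−0.59125) + e^(−3.1523) = 0.55363 + 0.042754 = 0.59638.
⟨E⟩ = Σ Eᵢ e^(−Eᵢ/kT) / Z = (0.0392·0.55363 + 0.209·0.042754) / 0.59638 = 0.0514 eV.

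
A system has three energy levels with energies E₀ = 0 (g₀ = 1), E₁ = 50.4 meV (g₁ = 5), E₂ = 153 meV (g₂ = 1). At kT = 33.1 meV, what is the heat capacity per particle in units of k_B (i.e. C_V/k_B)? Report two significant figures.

0.64

Eᵢ/kT = 0, 1.523, 4.622.
Z = Σ gᵢe^(−Eᵢ/kT) = 1·e^(−0) + 5·e^(−1.523) + 1·e^(−4.622) = 1.000 + 1.090 + 0.009833 = 2.100.
⟨E⟩ = 26.88 meV, ⟨E²⟩ = 1428 meV².
C_V/k_B = (⟨E²⟩ − ⟨E⟩²)/(kT)² = (1428 − 722.5)/1096 = 0.64.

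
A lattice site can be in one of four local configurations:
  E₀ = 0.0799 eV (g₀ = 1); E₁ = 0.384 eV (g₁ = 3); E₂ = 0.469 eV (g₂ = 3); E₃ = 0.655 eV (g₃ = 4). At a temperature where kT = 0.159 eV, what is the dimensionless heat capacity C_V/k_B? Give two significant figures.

Eᵢ/kT = 0.5025, 2.415, 2.950, 4.119.
Z = Σ gᵢe^(−Eᵢ/kT) = 1·e^(−0.5025) + 3·e^(−2.415) + 3·e^(−2.950) + 4·e^(−4.119) = 0.6050 + 0.2681 + 0.1570 + 0.06504 = 1.095.
⟨E⟩ = 0.2443 eV, ⟨E²⟩ = 0.09665 eV².
C_V/k_B = (⟨E²⟩ − ⟨E⟩²)/(kT)² = (0.09665 − 0.05968)/0.02528 = 1.5.

1.5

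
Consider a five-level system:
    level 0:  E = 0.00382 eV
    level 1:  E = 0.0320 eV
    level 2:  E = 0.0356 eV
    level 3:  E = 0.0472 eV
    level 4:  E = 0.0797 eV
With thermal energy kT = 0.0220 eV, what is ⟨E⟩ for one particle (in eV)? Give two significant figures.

Eᵢ/kT = 0.1736, 1.455, 1.618, 2.145, 3.623.
Z = Σ e^(−Eᵢ/kT) = e^(−0.1736) + e^(−1.455) + e^(−1.618) + e^(−2.145) + e^(−3.623) = 0.8406 + 0.2334 + 0.1983 + 0.1171 + 0.02670 = 1.416.
⟨E⟩ = Σ Eᵢ e^(−Eᵢ/kT) / Z = (0.00382·0.8406 + 0.0320·0.2334 + 0.0356·0.1983 + 0.0472·0.1171 + 0.0797·0.02670) / 1.416 = 0.018 eV.

0.018 eV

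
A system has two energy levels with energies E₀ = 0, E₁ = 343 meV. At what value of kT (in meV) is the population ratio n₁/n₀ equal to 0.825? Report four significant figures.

n₁/n₀ = exp[−(E₁−E₀)/kT] = 0.825.
⇒ (E₁−E₀)/kT = ln(1/0.825) = ln(1.21212) = 0.192371.
kT = 343 meV / 0.192371 = 1783 meV.

1783 meV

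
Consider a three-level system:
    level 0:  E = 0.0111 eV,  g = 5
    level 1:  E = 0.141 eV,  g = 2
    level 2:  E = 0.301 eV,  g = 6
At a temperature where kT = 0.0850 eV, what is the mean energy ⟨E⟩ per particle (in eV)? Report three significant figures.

Eᵢ/kT = 0.13059, 1.6588, 3.5412.
Z = Σ gᵢe^(−Eᵢ/kT) = 5·e^(−0.13059) + 2·e^(−1.6588) + 6·e^(−3.5412) = 4.3879 + 0.38073 + 0.17387 = 4.9425.
⟨E⟩ = Σ Eᵢ gᵢe^(−Eᵢ/kT) / Z = (0.0111·4.3879 + 0.141·0.38073 + 0.301·0.17387) / 4.9425 = 0.0313 eV.

0.0313 eV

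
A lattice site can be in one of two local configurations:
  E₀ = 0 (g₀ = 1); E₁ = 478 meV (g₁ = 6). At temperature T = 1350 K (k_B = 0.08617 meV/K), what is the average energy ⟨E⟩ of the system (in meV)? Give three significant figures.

k_BT = 0.08617 × 1350 K = 116.33 meV.
Eᵢ/kT = 0, 4.1090.
Z = Σ gᵢe^(−Eᵢ/kT) = 1·e^(−0) + 6·e^(−4.1090) = 1.0000 + 0.098545 = 1.0985.
⟨E⟩ = Σ Eᵢ gᵢe^(−Eᵢ/kT) / Z = (0·1.0000 + 478·0.098545) / 1.0985 = 42.9 meV.

42.9 meV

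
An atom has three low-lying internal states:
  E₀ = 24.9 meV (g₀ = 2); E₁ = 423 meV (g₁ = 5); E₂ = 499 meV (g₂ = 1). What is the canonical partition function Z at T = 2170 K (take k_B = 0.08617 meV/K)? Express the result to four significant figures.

Z = 2.341

k_BT = 0.08617 × 2170 K = 186.989 meV.
Eᵢ/kT = 0.133163, 2.26217, 2.66861.
Z = Σ gᵢe^(−Eᵢ/kT) = 2·e^(−0.133163) + 5·e^(−2.26217) + 1·e^(−2.66861) = 1.75064 + 0.520621 + 0.0693486 = 2.34061.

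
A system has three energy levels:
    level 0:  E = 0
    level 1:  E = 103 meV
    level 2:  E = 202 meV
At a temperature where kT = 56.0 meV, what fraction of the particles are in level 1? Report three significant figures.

0.134

Eᵢ/kT = 0, 1.8393, 3.6071.
Z = Σ e^(−Eᵢ/kT) = e^(−0) + e^(−1.8393) + e^(−3.6071) = 1.0000 + 0.15893 + 0.027130 = 1.1861.
P₁ = e^(−E₁/kT) / Z = 0.15893/1.1861 = 0.134.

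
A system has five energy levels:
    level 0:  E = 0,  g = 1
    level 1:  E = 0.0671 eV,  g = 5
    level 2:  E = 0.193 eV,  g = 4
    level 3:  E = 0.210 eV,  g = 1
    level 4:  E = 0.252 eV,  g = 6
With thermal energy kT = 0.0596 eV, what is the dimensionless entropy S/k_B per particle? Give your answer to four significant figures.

2.033

Eᵢ/kT = 0, 1.12584, 3.23826, 3.52349, 4.22819.
Z = Σ gᵢe^(−Eᵢ/kT) = 1·e^(−0) + 5·e^(−1.12584) + 4·e^(−3.23826) + 1·e^(−3.52349) + 6·e^(−4.22819) = 1.00000 + 1.62190 + 0.156928 + 0.0294963 + 0.0874725 = 2.89580.
⟨E⟩ = Σ EᵢPᵢ = 0.0577919 eV.
S/k_B = ln Z + ⟨E⟩/kT = ln(2.89580) + 0.0577919/0.0596 = 1.06326 + 0.969663 = 2.033.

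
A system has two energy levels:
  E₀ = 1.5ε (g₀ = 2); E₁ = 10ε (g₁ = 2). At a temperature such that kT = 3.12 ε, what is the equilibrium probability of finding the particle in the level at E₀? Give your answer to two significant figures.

Eᵢ/kT = 0.4808, 3.205.
Z = Σ gᵢe^(−Eᵢ/kT) = 2·e^(−0.4808) + 2·e^(−3.205) = 1.237 + 0.08112 = 1.318.
P₀ = g₀ e^(−E₀/kT) / Z = 1.237/1.318 = 0.94.

0.94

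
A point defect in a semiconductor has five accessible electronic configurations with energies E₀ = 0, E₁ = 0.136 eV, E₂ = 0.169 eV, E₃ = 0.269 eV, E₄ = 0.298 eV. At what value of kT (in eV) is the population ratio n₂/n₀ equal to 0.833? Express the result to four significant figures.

0.9249 eV

n₂/n₀ = exp[−(E₂−E₀)/kT] = 0.833.
⇒ (E₂−E₀)/kT = ln(1/0.833) = ln(1.20048) = 0.182721.
kT = 0.169 eV / 0.182721 = 0.9249 eV.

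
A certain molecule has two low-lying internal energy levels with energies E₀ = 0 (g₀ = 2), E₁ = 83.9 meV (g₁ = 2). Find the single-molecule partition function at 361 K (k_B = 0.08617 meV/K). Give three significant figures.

Z = 2.13

k_BT = 0.08617 × 361 K = 31.107 meV.
Eᵢ/kT = 0, 2.6971.
Z = Σ gᵢe^(−Eᵢ/kT) = 2·e^(−0) + 2·e^(−2.6971) = 2.0000 + 0.13480 = 2.1348.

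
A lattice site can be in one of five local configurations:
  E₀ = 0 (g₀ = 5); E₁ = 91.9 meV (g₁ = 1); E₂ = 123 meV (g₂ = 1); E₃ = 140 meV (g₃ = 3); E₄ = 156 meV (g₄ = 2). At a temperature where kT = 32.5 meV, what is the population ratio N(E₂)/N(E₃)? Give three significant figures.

n₂/n₃ = (g₂/g₃) exp[−(E₂−E₃)/kT] = (1/3) × exp(−(-17 meV)/(32.5 meV)) = (1/3) × exp(0.52308) = 0.562.

0.562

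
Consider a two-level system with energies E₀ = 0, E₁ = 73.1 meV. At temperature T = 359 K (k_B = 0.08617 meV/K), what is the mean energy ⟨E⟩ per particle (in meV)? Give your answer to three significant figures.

6.29 meV

k_BT = 0.08617 × 359 K = 30.935 meV.
Eᵢ/kT = 0, 2.3630.
Z = Σ e^(−Eᵢ/kT) = e^(−0) + e^(−2.3630) = 1.0000 + 0.094137 = 1.0941.
⟨E⟩ = Σ Eᵢ e^(−Eᵢ/kT) / Z = (0·1.0000 + 73.1·0.094137) / 1.0941 = 6.29 meV.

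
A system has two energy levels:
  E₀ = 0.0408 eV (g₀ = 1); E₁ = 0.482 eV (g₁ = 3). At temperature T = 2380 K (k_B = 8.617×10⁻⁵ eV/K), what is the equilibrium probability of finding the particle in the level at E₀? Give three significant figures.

k_BT = 8.617×10⁻⁵ × 2380 K = 0.20508 eV.
Eᵢ/kT = 0.19895, 2.3503.
Z = Σ gᵢe^(−Eᵢ/kT) = 1·e^(−0.19895) + 3·e^(−2.3503) = 0.81959 + 0.28602 = 1.1056.
P₀ = g₀ e^(−E₀/kT) / Z = 0.81959/1.1056 = 0.741.

0.741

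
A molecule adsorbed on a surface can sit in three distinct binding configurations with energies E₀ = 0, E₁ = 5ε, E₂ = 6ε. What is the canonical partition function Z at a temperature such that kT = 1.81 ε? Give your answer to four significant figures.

Eᵢ/kT = 0, 2.76243, 3.31492.
Z = Σ e^(−Eᵢ/kT) = e^(−0) + e^(−2.76243) + e^(−3.31492) = 1.00000 + 0.0631382 + 0.0363370 = 1.09948.

Z = 1.099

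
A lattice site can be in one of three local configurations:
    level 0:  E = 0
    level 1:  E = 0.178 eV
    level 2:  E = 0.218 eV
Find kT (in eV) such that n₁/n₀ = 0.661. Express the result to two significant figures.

n₁/n₀ = exp[−(E₁−E₀)/kT] = 0.661.
⇒ (E₁−E₀)/kT = ln(1/0.661) = ln(1.513) = 0.4141.
kT = 0.178 eV / 0.4141 = 0.43 eV.

0.43 eV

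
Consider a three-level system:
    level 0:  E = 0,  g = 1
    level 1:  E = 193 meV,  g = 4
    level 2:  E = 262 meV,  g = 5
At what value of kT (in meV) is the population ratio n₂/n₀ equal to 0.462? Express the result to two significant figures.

n₂/n₀ = (g₂/g₀) exp[−(E₂−E₀)/kT] = 0.462.
⇒ (E₂−E₀)/kT = ln((5/1)/0.462) = ln(10.82) = 2.381.
kT = 262 meV / 2.381 = 110 meV.

110 meV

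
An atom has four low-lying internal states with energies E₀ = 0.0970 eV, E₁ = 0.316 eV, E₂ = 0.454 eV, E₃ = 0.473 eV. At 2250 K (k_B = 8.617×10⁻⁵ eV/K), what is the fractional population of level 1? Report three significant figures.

k_BT = 8.617×10⁻⁵ × 2250 K = 0.19388 eV.
Eᵢ/kT = 0.50031, 1.6299, 2.3417, 2.4397.
Z = Σ e^(−Eᵢ/kT) = e^(−0.50031) + e^(−1.6299) + e^(−2.3417) + e^(−2.4397) = 0.60634 + 0.19595 + 0.096164 + 0.087187 = 0.98564.
P₁ = e^(−E₁/kT) / Z = 0.19595/0.98564 = 0.199.

0.199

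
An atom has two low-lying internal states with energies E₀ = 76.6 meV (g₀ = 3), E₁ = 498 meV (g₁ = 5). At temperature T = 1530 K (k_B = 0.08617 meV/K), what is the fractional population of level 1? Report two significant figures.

k_BT = 0.08617 × 1530 K = 131.8 meV.
Eᵢ/kT = 0.5812, 3.778.
Z = Σ gᵢe^(−Eᵢ/kT) = 3·e^(−0.5812) + 5·e^(−3.778) = 1.678 + 0.1143 = 1.792.
P₁ = g₁ e^(−E₁/kT) / Z = 0.1143/1.792 = 0.064.

0.064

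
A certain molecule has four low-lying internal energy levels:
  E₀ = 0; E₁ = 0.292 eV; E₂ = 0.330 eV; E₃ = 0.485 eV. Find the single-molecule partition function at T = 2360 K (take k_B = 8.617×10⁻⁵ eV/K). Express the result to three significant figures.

k_BT = 8.617×10⁻⁵ × 2360 K = 0.20336 eV.
Eᵢ/kT = 0, 1.4359, 1.6227, 2.3849.
Z = Σ e^(−Eᵢ/kT) = e^(−0) + e^(−1.4359) + e^(−1.6227) + e^(−2.3849) = 1.0000 + 0.23790 + 0.19737 + 0.092098 = 1.5274.

Z = 1.53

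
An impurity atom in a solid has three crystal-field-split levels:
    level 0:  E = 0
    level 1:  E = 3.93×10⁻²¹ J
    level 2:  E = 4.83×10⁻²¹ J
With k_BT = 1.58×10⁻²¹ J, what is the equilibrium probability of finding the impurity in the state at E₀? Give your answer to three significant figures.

0.885

Eᵢ/kT = 0, 2.4873, 3.0570.
Z = Σ e^(−Eᵢ/kT) = e^(−0) + e^(−2.4873) + e^(−3.0570) = 1.0000 + 0.083134 + 0.047029 = 1.1302.
P₀ = e^(−E₀/kT) / Z = 1.0000/1.1302 = 0.885.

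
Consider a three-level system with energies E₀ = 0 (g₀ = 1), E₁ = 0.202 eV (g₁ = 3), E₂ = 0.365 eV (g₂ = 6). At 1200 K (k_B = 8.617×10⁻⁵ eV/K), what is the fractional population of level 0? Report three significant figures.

0.625

k_BT = 8.617×10⁻⁵ × 1200 K = 0.10340 eV.
Eᵢ/kT = 0, 1.9536, 3.5300.
Z = Σ gᵢe^(−Eᵢ/kT) = 1·e^(−0) + 3·e^(−1.9536) + 6·e^(−3.5300) = 1.0000 + 0.42529 + 0.17583 = 1.6011.
P₀ = g₀ e^(−E₀/kT) / Z = 1.0000/1.6011 = 0.625.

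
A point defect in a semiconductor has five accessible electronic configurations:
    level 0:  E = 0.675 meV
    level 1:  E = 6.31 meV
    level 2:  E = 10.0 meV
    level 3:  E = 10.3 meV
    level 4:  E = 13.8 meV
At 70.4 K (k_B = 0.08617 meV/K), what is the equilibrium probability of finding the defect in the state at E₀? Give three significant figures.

k_BT = 0.08617 × 70.4 K = 6.0664 meV.
Eᵢ/kT = 0.11127, 1.0402, 1.6484, 1.6979, 2.2748.
Z = Σ e^(−Eᵢ/kT) = e^(−0.11127) + e^(−1.0402) + e^(−1.6484) + e^(−1.6979) + e^(−2.2748) = 0.89470 + 0.35338 + 0.19236 + 0.18307 + 0.10282 = 1.7263.
P₀ = e^(−E₀/kT) / Z = 0.89470/1.7263 = 0.518.

0.518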